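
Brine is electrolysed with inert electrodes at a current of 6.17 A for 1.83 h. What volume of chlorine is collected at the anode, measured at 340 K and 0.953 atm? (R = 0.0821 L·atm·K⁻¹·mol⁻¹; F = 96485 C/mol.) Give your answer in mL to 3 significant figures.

Q = It = 6.17 × 6588 = 40650 C
n(e⁻) = 40650 / 96485 = 0.4213 mol
2Cl⁻ → Cl₂ + 2e⁻, so n(Cl₂) = 0.4213 / 2 = 0.2107 mol
V = nRT/P = 0.2107 × 0.0821 × 340 / 0.953 = 6.172 L
= 6170 mL

6170 mL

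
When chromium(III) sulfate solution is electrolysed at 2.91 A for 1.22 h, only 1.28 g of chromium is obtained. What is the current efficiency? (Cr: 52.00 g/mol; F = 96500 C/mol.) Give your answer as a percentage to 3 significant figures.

Q = 2.91 × 4392 = 12780 C
n(e⁻) = 12780 / 96500 = 0.1324 mol
Cr³⁺ + 3e⁻ → Cr, so theoretical n(Cr) = 0.04413 mol → 2.295 g
Efficiency = 1.28 / 2.295 = 0.5577 = 55.8%

55.8%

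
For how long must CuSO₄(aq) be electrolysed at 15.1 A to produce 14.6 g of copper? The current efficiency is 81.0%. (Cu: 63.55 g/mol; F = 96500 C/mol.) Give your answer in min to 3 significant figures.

60.4 min

n(Cu) = 14.6 / 63.55 = 0.2297 mol
Cu²⁺ + 2e⁻ → Cu, so n(e⁻) = 2 × 0.2297 = 0.4594 mol
Q = 0.4594 × 96500 / 0.810 = 54730 C
t = Q / I = 54730 / 15.1 = 3625 s = 60.4 min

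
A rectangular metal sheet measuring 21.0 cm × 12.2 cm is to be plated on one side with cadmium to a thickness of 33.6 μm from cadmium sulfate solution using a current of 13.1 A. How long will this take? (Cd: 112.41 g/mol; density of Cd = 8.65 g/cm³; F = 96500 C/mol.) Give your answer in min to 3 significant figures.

16.3 min

Plated area = 21.0 × 12.2 = 256.2 cm²
Volume = 256.2 × 33.6×10⁻⁴ cm = 0.8608 cm³
m(Cd) = 0.8608 × 8.65 = 7.446 g
n(Cd) = 7.446 / 112.41 = 0.06624 mol; n(e⁻) = 2 × 0.06624 = 0.1325 mol
Q = 0.1325 × 96500 = 12790 C
t = 12790 / 13.1 = 976.3 s = 16.3 min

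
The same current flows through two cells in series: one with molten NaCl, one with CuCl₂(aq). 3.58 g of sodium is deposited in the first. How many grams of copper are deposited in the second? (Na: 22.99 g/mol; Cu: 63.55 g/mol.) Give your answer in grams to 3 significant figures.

4.95 g

n(Na) = 3.58 / 22.99 = 0.1557 mol
Na⁺ + e⁻ → Na, so n(e⁻) = 0.1557 mol
In series, the same 0.1557 mol of electrons flows through the second cell.
Cu²⁺ + 2e⁻ → Cu, so n(Cu) = 0.1557 / 2 = 0.07785 mol
m(Cu) = 0.07785 × 63.55 = 4.95 g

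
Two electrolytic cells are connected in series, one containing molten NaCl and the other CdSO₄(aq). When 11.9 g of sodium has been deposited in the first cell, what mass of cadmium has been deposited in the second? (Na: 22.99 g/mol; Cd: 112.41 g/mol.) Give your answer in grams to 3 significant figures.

n(Na) = 11.9 / 22.99 = 0.5176 mol
Na⁺ + e⁻ → Na, so n(e⁻) = 0.5176 mol
Same current for the same time ⇒ same n(e⁻) = 0.5176 mol in both cells.
Cd²⁺ + 2e⁻ → Cd, so n(Cd) = 0.5176 / 2 = 0.2588 mol
m(Cd) = 0.2588 × 112.41 = 29.1 g

29.1 g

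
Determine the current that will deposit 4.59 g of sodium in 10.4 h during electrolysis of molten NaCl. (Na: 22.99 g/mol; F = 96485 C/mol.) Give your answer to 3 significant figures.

n(Na) = 4.59 / 22.99 = 0.1997 mol
Na⁺ + e⁻ → Na, so n(e⁻) = 0.1997 mol
Q = 0.1997 × 96485 = 19270 C
I = Q / t = 19270 / 37440 s = 0.515 A

0.515 A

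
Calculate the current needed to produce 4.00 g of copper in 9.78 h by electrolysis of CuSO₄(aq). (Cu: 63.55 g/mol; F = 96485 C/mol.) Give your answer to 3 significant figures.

n(Cu) = 4.00 / 63.55 = 0.06294 mol
Cu²⁺ + 2e⁻ → Cu, so n(e⁻) = 2 × 0.06294 = 0.1259 mol
Q = 0.1259 × 96485 = 12150 C
I = Q / t = 12150 / 35208 s = 0.345 A

0.345 A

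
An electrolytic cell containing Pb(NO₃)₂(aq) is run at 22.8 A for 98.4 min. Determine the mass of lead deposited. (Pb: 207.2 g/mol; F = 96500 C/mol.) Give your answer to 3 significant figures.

Charge passed = 22.8 × 5904 = 1.346×10^5 C
n(e⁻) = Q/F = 1.346×10^5/96500 = 1.395 mol
Pb²⁺ + 2e⁻ → Pb, so n(Pb) = 1.395 / 2 = 0.6975 mol
m = 0.6975 × 207.2 = 145 g

145 g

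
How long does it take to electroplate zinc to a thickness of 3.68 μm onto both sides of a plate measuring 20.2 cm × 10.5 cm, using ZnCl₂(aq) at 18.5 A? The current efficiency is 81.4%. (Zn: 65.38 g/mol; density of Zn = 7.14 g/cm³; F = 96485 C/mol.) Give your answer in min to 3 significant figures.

Plated area = 2 × 20.2 × 10.5 = 424.2 cm²
Volume = 424.2 × 3.68×10⁻⁴ cm = 0.1561 cm³
m(Zn) = 0.1561 × 7.14 = 1.115 g
n(Zn) = 1.115 / 65.38 = 0.01705 mol; n(e⁻) = 2 × 0.01705 = 0.03410 mol
Q = 0.03410 × 96485 / 0.814 = 4042 C
t = 4042 / 18.5 = 218.5 s = 3.64 min

3.64 min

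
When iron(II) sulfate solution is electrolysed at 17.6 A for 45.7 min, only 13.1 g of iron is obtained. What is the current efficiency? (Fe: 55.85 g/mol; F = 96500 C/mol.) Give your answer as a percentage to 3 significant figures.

93.8%

Q = 17.6 × 2742 = 48260 C
n(e⁻) = 48260 / 96500 = 0.5001 mol
Fe²⁺ + 2e⁻ → Fe, so theoretical n(Fe) = 0.2501 mol → 13.97 g
Efficiency = 13.1 / 13.97 = 0.9377 = 93.8%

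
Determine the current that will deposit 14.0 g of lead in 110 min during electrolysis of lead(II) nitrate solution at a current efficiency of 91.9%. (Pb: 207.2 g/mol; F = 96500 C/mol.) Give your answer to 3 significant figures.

n(Pb) = 14.0 / 207.2 = 0.06757 mol
Pb²⁺ + 2e⁻ → Pb, so n(e⁻) = 2 × 0.06757 = 0.1351 mol
Q = 0.1351 × 96500 / 0.919 = 14190 C
I = Q / t = 14190 / 6600 s = 2.15 A

2.15 A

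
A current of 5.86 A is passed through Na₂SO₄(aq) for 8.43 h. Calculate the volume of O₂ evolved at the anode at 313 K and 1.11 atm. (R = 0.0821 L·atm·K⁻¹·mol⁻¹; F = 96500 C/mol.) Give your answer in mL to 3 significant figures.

10700 mL

Charge passed = 5.86 × 30348 = 1.778×10^5 C
n(e⁻) = 1.778×10^5 / 96500 = 1.842 mol
2H₂O → O₂ + 4H⁺ + 4e⁻, so n(O₂) = 1.842 / 4 = 0.4605 mol
V = nRT/P = 0.4605 × 0.0821 × 313 / 1.11 = 10.66 L
= 10700 mL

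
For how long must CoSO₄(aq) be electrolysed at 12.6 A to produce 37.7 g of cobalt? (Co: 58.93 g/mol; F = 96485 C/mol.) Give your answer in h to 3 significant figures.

2.72 h

n(Co) = 37.7 / 58.93 = 0.6397 mol
Co²⁺ + 2e⁻ → Co, so n(e⁻) = 2 × 0.6397 = 1.279 mol
Q = 1.279 × 96485 = 1.234×10^5 C
t = Q / I = 1.234×10^5 / 12.6 = 9794 s = 2.72 h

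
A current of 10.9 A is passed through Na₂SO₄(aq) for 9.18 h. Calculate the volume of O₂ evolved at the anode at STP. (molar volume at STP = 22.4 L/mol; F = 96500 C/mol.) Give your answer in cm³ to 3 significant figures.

Q = It = 10.9 × 33048 = 3.602×10^5 C
Moles of electrons = 3.602×10^5 / 96500 = 3.733 mol
2H₂O → O₂ + 4H⁺ + 4e⁻, so n(O₂) = 3.733 / 4 = 0.9333 mol
V = 0.9333 × 22.4 = 20.91 L
= 20900 cm³

20900 cm³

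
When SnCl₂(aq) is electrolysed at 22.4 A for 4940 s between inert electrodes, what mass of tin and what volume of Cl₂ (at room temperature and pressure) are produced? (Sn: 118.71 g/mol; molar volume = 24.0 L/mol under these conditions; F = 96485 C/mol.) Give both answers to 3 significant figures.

Q = 22.4 × 4940 = 1.107×10^5 C; n(e⁻) = 1.107×10^5 / 96485 = 1.147 mol
Cathode: Sn²⁺ + 2e⁻ → Sn → n(Sn) = 1.147/2 = 0.5735 mol → 68.1 g
Anode: 2Cl⁻ → Cl₂ + 2e⁻ → n(Cl₂) = 1.147/2 = 0.5735 mol → 13.8 L

68.1 g Sn; 13.8 L Cl₂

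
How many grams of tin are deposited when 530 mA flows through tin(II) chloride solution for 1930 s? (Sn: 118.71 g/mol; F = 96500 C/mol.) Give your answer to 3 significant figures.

0.629 g

Charge passed = 0.530 × 1930 = 1023 C
Moles of electrons = 1023 / 96500 = 0.01060 mol
Sn²⁺ + 2e⁻ → Sn, so n(Sn) = 0.01060 / 2 = 0.005300 mol
m = 0.005300 × 118.71 = 0.629 g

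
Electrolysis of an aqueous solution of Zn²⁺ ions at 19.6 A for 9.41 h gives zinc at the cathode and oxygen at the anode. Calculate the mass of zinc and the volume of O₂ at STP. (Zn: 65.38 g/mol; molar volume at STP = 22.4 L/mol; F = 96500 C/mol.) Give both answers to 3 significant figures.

225 g Zn; 38.5 L O₂

Q = 19.6 × 33876 = 6.640×10^5 C; n(e⁻) = 6.640×10^5 / 96500 = 6.881 mol
Cathode: Zn²⁺ + 2e⁻ → Zn → n(Zn) = 6.881/2 = 3.441 mol → 225 g
Anode: 2H₂O → O₂ + 4H⁺ + 4e⁻ → n(O₂) = 6.881/4 = 1.720 mol → 38.5 L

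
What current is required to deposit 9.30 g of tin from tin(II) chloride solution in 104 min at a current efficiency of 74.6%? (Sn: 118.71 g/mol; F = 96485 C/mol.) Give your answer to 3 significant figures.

3.25 A

n(Sn) = 9.30 / 118.71 = 0.07834 mol
Sn²⁺ + 2e⁻ → Sn, so n(e⁻) = 2 × 0.07834 = 0.1567 mol
Q = 0.1567 × 96485 / 0.746 = 20270 C
I = Q / t = 20270 / 6240 s = 3.25 A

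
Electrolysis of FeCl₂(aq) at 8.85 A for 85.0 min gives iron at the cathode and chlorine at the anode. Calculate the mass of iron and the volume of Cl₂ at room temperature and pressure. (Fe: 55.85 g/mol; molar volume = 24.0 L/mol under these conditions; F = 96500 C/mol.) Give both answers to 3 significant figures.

13.1 g Fe; 5.61 L Cl₂

Q = 8.85 × 5100 = 45140 C; n(e⁻) = 45140 / 96500 = 0.4678 mol
Cathode: Fe²⁺ + 2e⁻ → Fe → n(Fe) = 0.4678/2 = 0.2339 mol → 13.1 g
Anode: 2Cl⁻ → Cl₂ + 2e⁻ → n(Cl₂) = 0.4678/2 = 0.2339 mol → 5.61 L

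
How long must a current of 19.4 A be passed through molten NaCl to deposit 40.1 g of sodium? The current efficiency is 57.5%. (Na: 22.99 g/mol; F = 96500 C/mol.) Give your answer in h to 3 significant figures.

4.19 h

n(Na) = 40.1 / 22.99 = 1.744 mol
Na⁺ + e⁻ → Na, so n(e⁻) = 1.744 mol
Q = 1.744 × 96500 / 0.575 = 2.927×10^5 C
t = Q / I = 2.927×10^5 / 19.4 = 15090 s = 4.19 h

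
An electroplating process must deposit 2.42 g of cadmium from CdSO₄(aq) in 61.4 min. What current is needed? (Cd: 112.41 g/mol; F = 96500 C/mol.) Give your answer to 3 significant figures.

1.13 A

n(Cd) = 2.42 / 112.41 = 0.02153 mol
Cd²⁺ + 2e⁻ → Cd, so n(e⁻) = 2 × 0.02153 = 0.04306 mol
Q = 0.04306 × 96500 = 4155 C
I = Q / t = 4155 / 3684 s = 1.13 A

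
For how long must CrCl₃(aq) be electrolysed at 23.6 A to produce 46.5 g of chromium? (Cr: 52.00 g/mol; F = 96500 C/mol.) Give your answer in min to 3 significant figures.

n(Cr) = 46.5 / 52.00 = 0.8942 mol
Cr³⁺ + 3e⁻ → Cr, so n(e⁻) = 3 × 0.8942 = 2.683 mol
Q = 2.683 × 96500 = 2.589×10^5 C
t = Q / I = 2.589×10^5 / 23.6 = 10970 s = 183 min

183 min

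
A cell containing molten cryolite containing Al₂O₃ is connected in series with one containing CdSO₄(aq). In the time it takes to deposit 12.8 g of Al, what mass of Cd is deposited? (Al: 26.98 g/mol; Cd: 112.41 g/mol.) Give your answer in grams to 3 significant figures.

n(Al) = 12.8 / 26.98 = 0.4744 mol
Al³⁺ + 3e⁻ → Al, so n(e⁻) = 3 × 0.4744 = 1.423 mol
In series, the same 1.423 mol of electrons flows through the second cell.
Cd²⁺ + 2e⁻ → Cd, so n(Cd) = 1.423 / 2 = 0.7115 mol
m(Cd) = 0.7115 × 112.41 = 80.0 g

80.0 g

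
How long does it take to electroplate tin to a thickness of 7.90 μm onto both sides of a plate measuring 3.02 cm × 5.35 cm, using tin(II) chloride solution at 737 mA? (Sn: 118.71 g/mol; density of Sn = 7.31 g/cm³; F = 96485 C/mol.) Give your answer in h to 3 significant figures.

Plated area = 2 × 3.02 × 5.35 = 32.31 cm²
Volume = 32.31 × 7.90×10⁻⁴ cm = 0.02552 cm³
m(Sn) = 0.02552 × 7.31 = 0.1866 g
n(Sn) = 0.1866 / 118.71 = 0.001572 mol; n(e⁻) = 2 × 0.001572 = 0.003144 mol
Q = 0.003144 × 96485 = 303.3 C
t = 303.3 / 0.737 = 411.5 s = 0.114 h

0.114 h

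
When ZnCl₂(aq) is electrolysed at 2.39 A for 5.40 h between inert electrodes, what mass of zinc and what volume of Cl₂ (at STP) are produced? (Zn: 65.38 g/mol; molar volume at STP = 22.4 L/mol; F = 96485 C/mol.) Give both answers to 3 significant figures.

15.7 g Zn; 5.39 L Cl₂

Q = 2.39 × 19440 = 46460 C; n(e⁻) = 46460 / 96485 = 0.4815 mol
Cathode: Zn²⁺ + 2e⁻ → Zn → n(Zn) = 0.4815/2 = 0.2408 mol → 15.7 g
Anode: 2Cl⁻ → Cl₂ + 2e⁻ → n(Cl₂) = 0.4815/2 = 0.2408 mol → 5.39 L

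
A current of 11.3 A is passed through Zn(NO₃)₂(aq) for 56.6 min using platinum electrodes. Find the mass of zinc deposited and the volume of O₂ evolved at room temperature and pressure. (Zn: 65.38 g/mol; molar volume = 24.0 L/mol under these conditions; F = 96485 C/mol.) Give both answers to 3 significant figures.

13.0 g Zn; 2.39 L O₂

Q = 11.3 × 3396 = 38370 C; n(e⁻) = 38370 / 96485 = 0.3977 mol
Cathode: Zn²⁺ + 2e⁻ → Zn → n(Zn) = 0.3977/2 = 0.1989 mol → 13.0 g
Anode: 2H₂O → O₂ + 4H⁺ + 4e⁻ → n(O₂) = 0.3977/4 = 0.09943 mol → 2.39 L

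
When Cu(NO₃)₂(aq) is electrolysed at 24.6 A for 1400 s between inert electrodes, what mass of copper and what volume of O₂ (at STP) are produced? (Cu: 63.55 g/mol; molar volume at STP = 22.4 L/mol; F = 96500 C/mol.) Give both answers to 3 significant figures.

Q = 24.6 × 1400 = 34440 C; n(e⁻) = 34440 / 96500 = 0.3569 mol
Cathode: Cu²⁺ + 2e⁻ → Cu → n(Cu) = 0.3569/2 = 0.1785 mol → 11.3 g
Anode: 2H₂O → O₂ + 4H⁺ + 4e⁻ → n(O₂) = 0.3569/4 = 0.08923 mol → 2.00 L

11.3 g Cu; 2.00 L O₂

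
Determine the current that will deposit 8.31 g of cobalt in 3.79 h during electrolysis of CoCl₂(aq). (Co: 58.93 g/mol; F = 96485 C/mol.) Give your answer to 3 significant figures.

1.99 A

n(Co) = 8.31 / 58.93 = 0.1410 mol
Co²⁺ + 2e⁻ → Co, so n(e⁻) = 2 × 0.1410 = 0.2820 mol
Q = 0.2820 × 96485 = 27210 C
I = Q / t = 27210 / 13644 s = 1.99 A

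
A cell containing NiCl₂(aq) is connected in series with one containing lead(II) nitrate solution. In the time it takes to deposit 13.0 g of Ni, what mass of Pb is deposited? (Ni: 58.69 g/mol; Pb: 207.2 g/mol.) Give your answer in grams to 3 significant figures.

n(Ni) = 13.0 / 58.69 = 0.2215 mol
Ni²⁺ + 2e⁻ → Ni, so n(e⁻) = 2 × 0.2215 = 0.4430 mol
In series, the same 0.4430 mol of electrons flows through the second cell.
Pb²⁺ + 2e⁻ → Pb, so n(Pb) = 0.4430 / 2 = 0.2215 mol
m(Pb) = 0.2215 × 207.2 = 45.9 g

45.9 g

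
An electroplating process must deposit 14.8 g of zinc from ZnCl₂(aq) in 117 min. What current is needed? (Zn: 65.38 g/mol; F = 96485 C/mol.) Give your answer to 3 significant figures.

6.22 A

n(Zn) = 14.8 / 65.38 = 0.2264 mol
Zn²⁺ + 2e⁻ → Zn, so n(e⁻) = 2 × 0.2264 = 0.4528 mol
Q = 0.4528 × 96485 = 43690 C
I = Q / t = 43690 / 7020 s = 6.22 A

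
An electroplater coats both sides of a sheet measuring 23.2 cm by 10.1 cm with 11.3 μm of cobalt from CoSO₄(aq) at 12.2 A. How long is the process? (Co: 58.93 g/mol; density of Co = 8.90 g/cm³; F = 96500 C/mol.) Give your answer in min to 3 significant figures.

21.1 min

Plated area = 2 × 23.2 × 10.1 = 468.6 cm²
Volume = 468.6 × 11.3×10⁻⁴ cm = 0.5295 cm³
m(Co) = 0.5295 × 8.90 = 4.713 g
n(Co) = 4.713 / 58.93 = 0.07998 mol; n(e⁻) = 2 × 0.07998 = 0.1600 mol
Q = 0.1600 × 96500 = 15440 C
t = 15440 / 12.2 = 1266 s = 21.1 min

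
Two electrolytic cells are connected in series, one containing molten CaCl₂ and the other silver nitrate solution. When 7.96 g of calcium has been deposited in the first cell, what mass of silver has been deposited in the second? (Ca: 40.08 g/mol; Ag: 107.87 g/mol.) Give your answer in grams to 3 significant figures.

42.8 g

n(Ca) = 7.96 / 40.08 = 0.1986 mol
Ca²⁺ + 2e⁻ → Ca, so n(e⁻) = 2 × 0.1986 = 0.3972 mol
In series, the same 0.3972 mol of electrons flows through the second cell.
Ag⁺ + e⁻ → Ag, so n(Ag) = 0.3972 mol
m(Ag) = 0.3972 × 107.87 = 42.8 g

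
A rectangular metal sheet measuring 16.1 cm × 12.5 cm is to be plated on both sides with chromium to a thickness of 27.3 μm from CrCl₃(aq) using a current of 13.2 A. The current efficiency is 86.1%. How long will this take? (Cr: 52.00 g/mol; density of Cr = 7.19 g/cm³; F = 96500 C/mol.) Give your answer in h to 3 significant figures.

Plated area = 2 × 16.1 × 12.5 = 402.5 cm²
Volume = 402.5 × 27.3×10⁻⁴ cm = 1.099 cm³
m(Cr) = 1.099 × 7.19 = 7.902 g
n(Cr) = 7.902 / 52.00 = 0.1520 mol; n(e⁻) = 3 × 0.1520 = 0.4560 mol
Q = 0.4560 × 96500 / 0.861 = 51110 C
t = 51110 / 13.2 = 3872 s = 1.08 h

1.08 h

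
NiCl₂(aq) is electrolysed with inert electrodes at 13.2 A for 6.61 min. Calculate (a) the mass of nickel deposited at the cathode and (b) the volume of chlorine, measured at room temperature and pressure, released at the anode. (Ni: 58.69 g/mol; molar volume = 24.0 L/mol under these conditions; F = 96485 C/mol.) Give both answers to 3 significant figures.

1.59 g Ni; 0.651 L Cl₂

Q = 13.2 × 396.6 = 5235 C; n(e⁻) = 5235 / 96485 = 0.05426 mol
Cathode: Ni²⁺ + 2e⁻ → Ni → n(Ni) = 0.05426/2 = 0.02713 mol → 1.59 g
Anode: 2Cl⁻ → Cl₂ + 2e⁻ → n(Cl₂) = 0.05426/2 = 0.02713 mol → 0.651 L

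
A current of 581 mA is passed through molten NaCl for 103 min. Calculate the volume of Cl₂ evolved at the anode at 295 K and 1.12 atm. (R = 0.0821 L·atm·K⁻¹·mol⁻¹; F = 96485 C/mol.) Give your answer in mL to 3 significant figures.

Q = It = 0.581 × 6180 = 3591 C
n(e⁻) = Q/F = 3591/96485 = 0.03722 mol
2Cl⁻ → Cl₂ + 2e⁻, so n(Cl₂) = 0.03722 / 2 = 0.01861 mol
V = nRT/P = 0.01861 × 0.0821 × 295 / 1.12 = 0.4024 L
= 402 mL

402 mL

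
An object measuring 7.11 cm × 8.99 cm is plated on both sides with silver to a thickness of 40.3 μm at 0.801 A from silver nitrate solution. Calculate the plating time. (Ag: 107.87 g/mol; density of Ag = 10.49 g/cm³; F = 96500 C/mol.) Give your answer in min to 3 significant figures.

101 min

Plated area = 2 × 7.11 × 8.99 = 127.8 cm²
Volume = 127.8 × 40.3×10⁻⁴ cm = 0.5150 cm³
m(Ag) = 0.5150 × 10.49 = 5.402 g
n(Ag) = 5.402 / 107.87 = 0.05008 mol; n(e⁻) = 0.05008 mol
Q = 0.05008 × 96500 = 4833 C
t = 4833 / 0.801 = 6034 s = 101 min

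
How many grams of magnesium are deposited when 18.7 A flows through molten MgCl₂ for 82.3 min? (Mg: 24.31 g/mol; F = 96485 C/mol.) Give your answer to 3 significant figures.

11.6 g

Q = It = 18.7 × 4938 = 92340 C
n(e⁻) = Q/F = 92340/96485 = 0.9570 mol
Mg²⁺ + 2e⁻ → Mg, so n(Mg) = 0.9570 / 2 = 0.4785 mol
m = 0.4785 × 24.31 = 11.6 g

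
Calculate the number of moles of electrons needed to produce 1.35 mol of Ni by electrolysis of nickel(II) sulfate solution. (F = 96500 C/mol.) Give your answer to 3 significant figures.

Ni²⁺ + 2e⁻ → Ni, so n(e⁻) = 2 × 1.35 = 2.700 mol

2.70 mol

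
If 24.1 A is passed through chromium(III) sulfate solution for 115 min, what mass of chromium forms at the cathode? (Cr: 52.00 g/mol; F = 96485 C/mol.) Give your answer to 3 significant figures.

29.9 g

Charge passed = 24.1 × 6900 = 1.663×10^5 C
n(e⁻) = 1.663×10^5 / 96485 = 1.724 mol
Cr³⁺ + 3e⁻ → Cr, so n(Cr) = 1.724 / 3 = 0.5747 mol
m = 0.5747 × 52.00 = 29.9 g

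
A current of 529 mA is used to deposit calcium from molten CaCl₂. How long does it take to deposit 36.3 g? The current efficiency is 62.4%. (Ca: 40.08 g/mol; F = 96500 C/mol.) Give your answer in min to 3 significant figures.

n(Ca) = 36.3 / 40.08 = 0.9057 mol
Ca²⁺ + 2e⁻ → Ca, so n(e⁻) = 2 × 0.9057 = 1.811 mol
Q = 1.811 × 96500 / 0.624 = 2.801×10^5 C
t = Q / I = 2.801×10^5 / 0.529 = 5.295×10^5 s = 8830 min

8830 min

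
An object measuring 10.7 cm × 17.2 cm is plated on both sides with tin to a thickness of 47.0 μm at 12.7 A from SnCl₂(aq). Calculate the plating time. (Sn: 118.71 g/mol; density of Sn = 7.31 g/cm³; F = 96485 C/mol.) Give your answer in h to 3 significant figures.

Plated area = 2 × 10.7 × 17.2 = 368.1 cm²
Volume = 368.1 × 47.0×10⁻⁴ cm = 1.730 cm³
m(Sn) = 1.730 × 7.31 = 12.65 g
n(Sn) = 12.65 / 118.71 = 0.1066 mol; n(e⁻) = 2 × 0.1066 = 0.2132 mol
Q = 0.2132 × 96485 = 20570 C
t = 20570 / 12.7 = 1620 s = 0.450 h

0.450 h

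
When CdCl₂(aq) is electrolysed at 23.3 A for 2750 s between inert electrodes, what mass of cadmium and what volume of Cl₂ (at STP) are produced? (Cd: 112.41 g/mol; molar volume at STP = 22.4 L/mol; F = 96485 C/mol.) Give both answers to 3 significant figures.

Q = 23.3 × 2750 = 64080 C; n(e⁻) = 64080 / 96485 = 0.6641 mol
Cathode: Cd²⁺ + 2e⁻ → Cd → n(Cd) = 0.6641/2 = 0.3321 mol → 37.3 g
Anode: 2Cl⁻ → Cl₂ + 2e⁻ → n(Cl₂) = 0.6641/2 = 0.3321 mol → 7.44 L

37.3 g Cd; 7.44 L Cl₂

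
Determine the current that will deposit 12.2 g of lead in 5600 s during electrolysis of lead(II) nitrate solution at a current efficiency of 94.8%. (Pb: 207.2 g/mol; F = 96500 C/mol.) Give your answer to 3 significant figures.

n(Pb) = 12.2 / 207.2 = 0.05888 mol
Pb²⁺ + 2e⁻ → Pb, so n(e⁻) = 2 × 0.05888 = 0.1178 mol
Q = 0.1178 × 96500 / 0.948 = 11990 C
I = Q / t = 11990 / 5600 s = 2.14 A

2.14 A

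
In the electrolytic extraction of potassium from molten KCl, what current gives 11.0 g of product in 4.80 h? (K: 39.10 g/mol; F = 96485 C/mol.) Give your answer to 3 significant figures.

1.57 A

n(K) = 11.0 / 39.10 = 0.2813 mol
K⁺ + e⁻ → K, so n(e⁻) = 0.2813 mol
Q = 0.2813 × 96485 = 27140 C
I = Q / t = 27140 / 17280 s = 1.57 A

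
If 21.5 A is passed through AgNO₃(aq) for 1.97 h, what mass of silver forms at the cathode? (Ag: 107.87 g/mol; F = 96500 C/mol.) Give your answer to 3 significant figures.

170 g

Q = 21.5 A × 7092 s = 1.525×10^5 C
n(e⁻) = 1.525×10^5 / 96500 = 1.580 mol
Ag⁺ + e⁻ → Ag, so n(Ag) = 1.580 mol
m = 1.580 × 107.87 = 170 g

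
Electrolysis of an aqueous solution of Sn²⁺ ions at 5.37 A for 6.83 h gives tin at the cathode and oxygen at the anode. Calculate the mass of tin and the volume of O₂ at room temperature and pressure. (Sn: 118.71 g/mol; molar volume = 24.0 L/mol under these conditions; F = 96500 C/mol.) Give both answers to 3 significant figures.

Q = 5.37 × 24588 = 1.320×10^5 C; n(e⁻) = 1.320×10^5 / 96500 = 1.368 mol
Cathode: Sn²⁺ + 2e⁻ → Sn → n(Sn) = 1.368/2 = 0.6840 mol → 81.2 g
Anode: 2H₂O → O₂ + 4H⁺ + 4e⁻ → n(O₂) = 1.368/4 = 0.3420 mol → 8.21 L

81.2 g Sn; 8.21 L O₂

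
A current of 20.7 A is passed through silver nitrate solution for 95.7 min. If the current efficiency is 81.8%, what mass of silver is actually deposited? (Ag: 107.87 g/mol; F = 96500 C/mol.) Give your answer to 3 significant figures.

Q = 20.7 × 5742 = 1.189×10^5 C
n(e⁻) = 1.189×10^5 / 96500 = 1.232 mol
Ag⁺ + e⁻ → Ag, so theoretical m(Ag) = 1.232 × 107.87 = 132.9 g
Actual mass = 81.8% × 132.9 = 109 g

109 g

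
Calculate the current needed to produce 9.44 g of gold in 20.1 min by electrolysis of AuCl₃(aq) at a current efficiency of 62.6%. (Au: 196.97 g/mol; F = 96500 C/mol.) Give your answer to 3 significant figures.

n(Au) = 9.44 / 196.97 = 0.04793 mol
Au³⁺ + 3e⁻ → Au, so n(e⁻) = 3 × 0.04793 = 0.1438 mol
Q = 0.1438 × 96500 / 0.626 = 22170 C
I = Q / t = 22170 / 1206 s = 18.4 A

18.4 A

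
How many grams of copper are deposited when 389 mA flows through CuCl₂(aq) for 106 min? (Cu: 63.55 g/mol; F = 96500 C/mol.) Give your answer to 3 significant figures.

0.815 g

Q = 0.389 A × 6360 s = 2474 C
n(e⁻) = Q/F = 2474/96500 = 0.02564 mol
Cu²⁺ + 2e⁻ → Cu, so n(Cu) = 0.02564 / 2 = 0.01282 mol
m = 0.01282 × 63.55 = 0.815 g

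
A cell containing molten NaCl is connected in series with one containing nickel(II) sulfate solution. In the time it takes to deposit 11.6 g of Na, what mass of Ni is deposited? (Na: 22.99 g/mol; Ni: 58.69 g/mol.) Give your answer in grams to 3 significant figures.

n(Na) = 11.6 / 22.99 = 0.5046 mol
Na⁺ + e⁻ → Na, so n(e⁻) = 0.5046 mol
The cells are in series, so the same charge (and hence the same n(e⁻) = 0.5046 mol) passes through both.
Ni²⁺ + 2e⁻ → Ni, so n(Ni) = 0.5046 / 2 = 0.2523 mol
m(Ni) = 0.2523 × 58.69 = 14.8 g

14.8 g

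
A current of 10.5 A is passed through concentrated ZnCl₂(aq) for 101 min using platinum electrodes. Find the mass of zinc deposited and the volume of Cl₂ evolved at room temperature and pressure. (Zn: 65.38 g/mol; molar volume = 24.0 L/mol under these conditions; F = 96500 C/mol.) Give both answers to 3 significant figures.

21.6 g Zn; 7.91 L Cl₂

Q = 10.5 × 6060 = 63630 C; n(e⁻) = 63630 / 96500 = 0.6594 mol
Cathode: Zn²⁺ + 2e⁻ → Zn → n(Zn) = 0.6594/2 = 0.3297 mol → 21.6 g
Anode: 2Cl⁻ → Cl₂ + 2e⁻ → n(Cl₂) = 0.6594/2 = 0.3297 mol → 7.91 L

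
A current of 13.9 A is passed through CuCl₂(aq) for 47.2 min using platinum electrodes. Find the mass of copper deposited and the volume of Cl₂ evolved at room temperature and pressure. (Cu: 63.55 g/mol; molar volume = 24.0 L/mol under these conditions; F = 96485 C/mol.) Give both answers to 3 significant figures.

Q = 13.9 × 2832 = 39360 C; n(e⁻) = 39360 / 96485 = 0.4079 mol
Cathode: Cu²⁺ + 2e⁻ → Cu → n(Cu) = 0.4079/2 = 0.2040 mol → 13.0 g
Anode: 2Cl⁻ → Cl₂ + 2e⁻ → n(Cl₂) = 0.4079/2 = 0.2040 mol → 4.90 L

13.0 g Cu; 4.90 L Cl₂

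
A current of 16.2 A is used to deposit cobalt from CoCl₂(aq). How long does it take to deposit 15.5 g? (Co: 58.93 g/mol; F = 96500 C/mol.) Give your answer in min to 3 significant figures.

52.2 min

n(Co) = 15.5 / 58.93 = 0.2630 mol
Co²⁺ + 2e⁻ → Co, so n(e⁻) = 2 × 0.2630 = 0.5260 mol
Q = 0.5260 × 96500 = 50760 C
t = Q / I = 50760 / 16.2 = 3133 s = 52.2 min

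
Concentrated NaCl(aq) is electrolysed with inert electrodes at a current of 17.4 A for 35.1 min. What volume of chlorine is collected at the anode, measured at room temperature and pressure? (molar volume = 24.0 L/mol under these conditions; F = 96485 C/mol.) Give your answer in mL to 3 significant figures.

Q = 17.4 A × 2106 s = 36640 C
n(e⁻) = Q/F = 36640/96485 = 0.3797 mol
2Cl⁻ → Cl₂ + 2e⁻, so n(Cl₂) = 0.3797 / 2 = 0.1899 mol
V = 0.1899 × 24.0 = 4.558 L
= 4560 mL

4560 mL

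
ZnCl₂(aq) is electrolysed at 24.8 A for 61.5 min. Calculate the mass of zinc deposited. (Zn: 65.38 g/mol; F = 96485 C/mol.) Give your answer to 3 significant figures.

31.0 g

Charge passed = 24.8 × 3690 = 91510 C
n(e⁻) = 91510 / 96485 = 0.9484 mol
Zn²⁺ + 2e⁻ → Zn, so n(Zn) = 0.9484 / 2 = 0.4742 mol
m = 0.4742 × 65.38 = 31.0 g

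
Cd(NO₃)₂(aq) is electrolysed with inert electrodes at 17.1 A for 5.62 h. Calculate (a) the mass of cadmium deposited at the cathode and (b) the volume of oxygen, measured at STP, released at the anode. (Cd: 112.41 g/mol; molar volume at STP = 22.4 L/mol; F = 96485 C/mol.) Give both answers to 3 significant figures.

202 g Cd; 20.1 L O₂

Q = 17.1 × 20232 = 3.460×10^5 C; n(e⁻) = 3.460×10^5 / 96485 = 3.586 mol
Cathode: Cd²⁺ + 2e⁻ → Cd → n(Cd) = 3.586/2 = 1.793 mol → 202 g
Anode: 2H₂O → O₂ + 4H⁺ + 4e⁻ → n(O₂) = 3.586/4 = 0.8965 mol → 20.1 L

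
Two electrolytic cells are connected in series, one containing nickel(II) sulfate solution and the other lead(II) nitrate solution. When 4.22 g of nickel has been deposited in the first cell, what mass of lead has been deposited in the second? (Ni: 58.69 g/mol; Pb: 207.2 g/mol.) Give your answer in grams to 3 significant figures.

14.9 g

n(Ni) = 4.22 / 58.69 = 0.07190 mol
Ni²⁺ + 2e⁻ → Ni, so n(e⁻) = 2 × 0.07190 = 0.1438 mol
Same current for the same time ⇒ same n(e⁻) = 0.1438 mol in both cells.
Pb²⁺ + 2e⁻ → Pb, so n(Pb) = 0.1438 / 2 = 0.07190 mol
m(Pb) = 0.07190 × 207.2 = 14.9 g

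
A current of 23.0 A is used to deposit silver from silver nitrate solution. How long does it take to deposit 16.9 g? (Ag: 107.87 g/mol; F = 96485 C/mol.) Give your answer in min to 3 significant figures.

11.0 min

n(Ag) = 16.9 / 107.87 = 0.1567 mol
Ag⁺ + e⁻ → Ag, so n(e⁻) = 0.1567 mol
Q = 0.1567 × 96485 = 15120 C
t = Q / I = 15120 / 23.0 = 657.4 s = 11.0 min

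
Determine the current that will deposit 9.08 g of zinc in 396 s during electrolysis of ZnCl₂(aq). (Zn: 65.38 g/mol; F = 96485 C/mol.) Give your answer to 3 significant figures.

n(Zn) = 9.08 / 65.38 = 0.1389 mol
Zn²⁺ + 2e⁻ → Zn, so n(e⁻) = 2 × 0.1389 = 0.2778 mol
Q = 0.2778 × 96485 = 26800 C
I = Q / t = 26800 / 396 s = 67.7 A

67.7 A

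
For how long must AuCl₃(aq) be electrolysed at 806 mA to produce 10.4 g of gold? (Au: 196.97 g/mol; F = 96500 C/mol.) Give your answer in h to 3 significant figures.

n(Au) = 10.4 / 196.97 = 0.05280 mol
Au³⁺ + 3e⁻ → Au, so n(e⁻) = 3 × 0.05280 = 0.1584 mol
Q = 0.1584 × 96500 = 15290 C
t = Q / I = 15290 / 0.806 = 18970 s = 5.27 h

5.27 h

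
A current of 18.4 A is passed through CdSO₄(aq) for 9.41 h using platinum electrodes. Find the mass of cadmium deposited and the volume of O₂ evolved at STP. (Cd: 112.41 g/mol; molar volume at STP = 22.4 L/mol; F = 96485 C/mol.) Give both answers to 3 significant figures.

Q = 18.4 × 33876 = 6.233×10^5 C; n(e⁻) = 6.233×10^5 / 96485 = 6.460 mol
Cathode: Cd²⁺ + 2e⁻ → Cd → n(Cd) = 6.460/2 = 3.230 mol → 363 g
Anode: 2H₂O → O₂ + 4H⁺ + 4e⁻ → n(O₂) = 6.460/4 = 1.615 mol → 36.2 L

363 g Cd; 36.2 L O₂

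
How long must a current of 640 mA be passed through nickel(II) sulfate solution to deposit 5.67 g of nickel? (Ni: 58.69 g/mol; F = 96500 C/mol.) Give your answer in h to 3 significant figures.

n(Ni) = 5.67 / 58.69 = 0.09661 mol
Ni²⁺ + 2e⁻ → Ni, so n(e⁻) = 2 × 0.09661 = 0.1932 mol
Q = 0.1932 × 96500 = 18640 C
t = Q / I = 18640 / 0.640 = 29130 s = 8.09 h

8.09 h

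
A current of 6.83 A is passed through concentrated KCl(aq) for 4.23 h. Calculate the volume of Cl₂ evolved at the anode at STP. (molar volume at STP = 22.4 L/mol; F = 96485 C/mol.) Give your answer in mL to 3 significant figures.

12100 mL

Charge passed = 6.83 × 15228 = 1.040×10^5 C
Moles of electrons = 1.040×10^5 / 96485 = 1.078 mol
2Cl⁻ → Cl₂ + 2e⁻, so n(Cl₂) = 1.078 / 2 = 0.5390 mol
V = 0.5390 × 22.4 = 12.07 L
= 12100 mL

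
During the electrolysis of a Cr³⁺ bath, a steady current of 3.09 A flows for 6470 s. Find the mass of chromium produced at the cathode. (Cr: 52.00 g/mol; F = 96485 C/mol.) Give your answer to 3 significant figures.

3.59 g

Q = It = 3.09 × 6470 = 19990 C
Moles of electrons = 19990 / 96485 = 0.2072 mol
Cr³⁺ + 3e⁻ → Cr, so n(Cr) = 0.2072 / 3 = 0.06907 mol
m = 0.06907 × 52.00 = 3.59 g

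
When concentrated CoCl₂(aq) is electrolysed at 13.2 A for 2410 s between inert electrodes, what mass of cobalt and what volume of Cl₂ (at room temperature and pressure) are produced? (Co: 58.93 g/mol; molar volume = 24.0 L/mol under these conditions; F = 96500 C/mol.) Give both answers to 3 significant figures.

9.71 g Co; 3.96 L Cl₂

Q = 13.2 × 2410 = 31810 C; n(e⁻) = 31810 / 96500 = 0.3296 mol
Cathode: Co²⁺ + 2e⁻ → Co → n(Co) = 0.3296/2 = 0.1648 mol → 9.71 g
Anode: 2Cl⁻ → Cl₂ + 2e⁻ → n(Cl₂) = 0.3296/2 = 0.1648 mol → 3.96 L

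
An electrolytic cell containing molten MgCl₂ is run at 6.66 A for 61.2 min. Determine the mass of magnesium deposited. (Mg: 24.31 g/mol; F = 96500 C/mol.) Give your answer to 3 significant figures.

Q = 6.66 A × 3672 s = 24460 C
Moles of electrons = 24460 / 96500 = 0.2535 mol
Mg²⁺ + 2e⁻ → Mg, so n(Mg) = 0.2535 / 2 = 0.1268 mol
m = 0.1268 × 24.31 = 3.08 g

3.08 g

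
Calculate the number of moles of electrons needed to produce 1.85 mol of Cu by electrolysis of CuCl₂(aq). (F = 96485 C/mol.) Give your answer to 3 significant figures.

Cu²⁺ + 2e⁻ → Cu, so n(e⁻) = 2 × 1.85 = 3.700 mol

3.70 mol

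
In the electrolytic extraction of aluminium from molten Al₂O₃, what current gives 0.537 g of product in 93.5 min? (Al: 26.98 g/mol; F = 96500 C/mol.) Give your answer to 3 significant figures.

1.03 A

n(Al) = 0.537 / 26.98 = 0.01990 mol
Al³⁺ + 3e⁻ → Al, so n(e⁻) = 3 × 0.01990 = 0.05970 mol
Q = 0.05970 × 96500 = 5761 C
I = Q / t = 5761 / 5610 s = 1.03 A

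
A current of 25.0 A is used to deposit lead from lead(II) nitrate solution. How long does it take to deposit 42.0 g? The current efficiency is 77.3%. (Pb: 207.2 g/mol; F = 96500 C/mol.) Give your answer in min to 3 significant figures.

33.7 min

n(Pb) = 42.0 / 207.2 = 0.2027 mol
Pb²⁺ + 2e⁻ → Pb, so n(e⁻) = 2 × 0.2027 = 0.4054 mol
Q = 0.4054 × 96500 / 0.773 = 50610 C
t = Q / I = 50610 / 25.0 = 2024 s = 33.7 min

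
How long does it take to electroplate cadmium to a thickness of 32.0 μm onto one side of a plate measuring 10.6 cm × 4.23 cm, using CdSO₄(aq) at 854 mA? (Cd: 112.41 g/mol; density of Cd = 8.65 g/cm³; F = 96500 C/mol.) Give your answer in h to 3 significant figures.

Plated area = 10.6 × 4.23 = 44.84 cm²
Volume = 44.84 × 32.0×10⁻⁴ cm = 0.1435 cm³
m(Cd) = 0.1435 × 8.65 = 1.241 g
n(Cd) = 1.241 / 112.41 = 0.01104 mol; n(e⁻) = 2 × 0.01104 = 0.02208 mol
Q = 0.02208 × 96500 = 2131 C
t = 2131 / 0.854 = 2495 s = 0.693 h

0.693 h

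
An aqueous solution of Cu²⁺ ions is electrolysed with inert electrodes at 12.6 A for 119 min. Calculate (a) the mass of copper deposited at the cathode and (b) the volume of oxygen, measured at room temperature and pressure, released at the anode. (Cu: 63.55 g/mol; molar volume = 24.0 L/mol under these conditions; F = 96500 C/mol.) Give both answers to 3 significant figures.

29.6 g Cu; 5.59 L O₂

Q = 12.6 × 7140 = 89960 C; n(e⁻) = 89960 / 96500 = 0.9322 mol
Cathode: Cu²⁺ + 2e⁻ → Cu → n(Cu) = 0.9322/2 = 0.4661 mol → 29.6 g
Anode: 2H₂O → O₂ + 4H⁺ + 4e⁻ → n(O₂) = 0.9322/4 = 0.2331 mol → 5.59 L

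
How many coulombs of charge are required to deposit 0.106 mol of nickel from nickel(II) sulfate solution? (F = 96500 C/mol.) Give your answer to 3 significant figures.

20500 C

Ni²⁺ + 2e⁻ → Ni, so n(e⁻) = 2 × 0.106 = 0.2120 mol
Q = 0.2120 × 96500 = 20460 C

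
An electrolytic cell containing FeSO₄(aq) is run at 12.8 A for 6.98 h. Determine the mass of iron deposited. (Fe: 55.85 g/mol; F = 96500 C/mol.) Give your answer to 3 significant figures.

Q = 12.8 A × 25128 s = 3.216×10^5 C
n(e⁻) = 3.216×10^5 / 96500 = 3.333 mol
Fe²⁺ + 2e⁻ → Fe, so n(Fe) = 3.333 / 2 = 1.667 mol
m = 1.667 × 55.85 = 93.1 g

93.1 g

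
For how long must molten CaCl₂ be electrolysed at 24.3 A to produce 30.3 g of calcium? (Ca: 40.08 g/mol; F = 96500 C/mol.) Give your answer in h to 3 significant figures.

n(Ca) = 30.3 / 40.08 = 0.7560 mol
Ca²⁺ + 2e⁻ → Ca, so n(e⁻) = 2 × 0.7560 = 1.512 mol
Q = 1.512 × 96500 = 1.459×10^5 C
t = Q / I = 1.459×10^5 / 24.3 = 6004 s = 1.67 h

1.67 h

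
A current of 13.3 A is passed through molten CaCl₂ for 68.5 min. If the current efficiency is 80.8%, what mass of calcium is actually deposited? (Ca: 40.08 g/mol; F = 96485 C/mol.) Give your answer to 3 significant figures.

Q = 13.3 × 4110 = 54660 C
n(e⁻) = 54660 / 96485 = 0.5665 mol
Ca²⁺ + 2e⁻ → Ca, so theoretical m(Ca) = 0.2833 × 40.08 = 11.35 g
Actual mass = 80.8% × 11.35 = 9.17 g

9.17 g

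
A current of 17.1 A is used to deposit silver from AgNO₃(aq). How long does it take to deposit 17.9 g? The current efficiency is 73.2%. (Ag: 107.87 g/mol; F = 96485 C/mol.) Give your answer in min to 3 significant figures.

n(Ag) = 17.9 / 107.87 = 0.1659 mol
Ag⁺ + e⁻ → Ag, so n(e⁻) = 0.1659 mol
Q = 0.1659 × 96485 / 0.732 = 21870 C
t = Q / I = 21870 / 17.1 = 1279 s = 21.3 min

21.3 min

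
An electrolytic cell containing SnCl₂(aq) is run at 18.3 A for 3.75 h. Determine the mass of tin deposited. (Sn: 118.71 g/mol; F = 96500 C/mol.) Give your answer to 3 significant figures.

152 g

Q = It = 18.3 × 13500 = 2.471×10^5 C
n(e⁻) = 2.471×10^5 / 96500 = 2.561 mol
Sn²⁺ + 2e⁻ → Sn, so n(Sn) = 2.561 / 2 = 1.281 mol
m = 1.281 × 118.71 = 152 g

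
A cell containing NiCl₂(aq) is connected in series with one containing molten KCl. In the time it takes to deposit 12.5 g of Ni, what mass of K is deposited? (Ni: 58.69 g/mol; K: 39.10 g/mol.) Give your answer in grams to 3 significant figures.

16.7 g

n(Ni) = 12.5 / 58.69 = 0.2130 mol
Ni²⁺ + 2e⁻ → Ni, so n(e⁻) = 2 × 0.2130 = 0.4260 mol
Since the cells are in series, n(e⁻) in the K cell is also 0.4260 mol.
K⁺ + e⁻ → K, so n(K) = 0.4260 mol
m(K) = 0.4260 × 39.10 = 16.7 g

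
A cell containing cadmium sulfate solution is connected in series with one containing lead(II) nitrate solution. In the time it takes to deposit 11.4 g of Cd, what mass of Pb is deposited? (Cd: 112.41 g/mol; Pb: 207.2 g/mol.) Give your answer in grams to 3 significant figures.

21.0 g

n(Cd) = 11.4 / 112.41 = 0.1014 mol
Cd²⁺ + 2e⁻ → Cd, so n(e⁻) = 2 × 0.1014 = 0.2028 mol
Same current for the same time ⇒ same n(e⁻) = 0.2028 mol in both cells.
Pb²⁺ + 2e⁻ → Pb, so n(Pb) = 0.2028 / 2 = 0.1014 mol
m(Pb) = 0.1014 × 207.2 = 21.0 g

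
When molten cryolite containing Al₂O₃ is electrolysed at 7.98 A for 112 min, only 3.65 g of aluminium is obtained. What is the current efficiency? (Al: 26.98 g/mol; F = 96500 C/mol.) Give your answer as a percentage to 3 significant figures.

Q = 7.98 × 6720 = 53630 C
n(e⁻) = 53630 / 96500 = 0.5558 mol
Al³⁺ + 3e⁻ → Al, so theoretical n(Al) = 0.1853 mol → 4.999 g
Efficiency = 3.65 / 4.999 = 0.7301 = 73.0%

73.0%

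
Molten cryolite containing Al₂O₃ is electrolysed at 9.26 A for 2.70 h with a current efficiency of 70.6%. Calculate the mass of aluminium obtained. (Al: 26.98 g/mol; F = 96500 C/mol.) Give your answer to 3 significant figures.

5.92 g

Q = 9.26 × 9720 = 90010 C
n(e⁻) = 90010 / 96500 = 0.9327 mol
Al³⁺ + 3e⁻ → Al, so theoretical m(Al) = 0.3109 × 26.98 = 8.388 g
Actual mass = 70.6% × 8.388 = 5.92 g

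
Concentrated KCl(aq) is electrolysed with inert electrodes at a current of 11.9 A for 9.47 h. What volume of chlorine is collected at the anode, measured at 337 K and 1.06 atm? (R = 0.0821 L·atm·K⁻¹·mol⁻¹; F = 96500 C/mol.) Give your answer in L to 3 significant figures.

54.9 L

Q = 11.9 A × 34092 s = 4.057×10^5 C
n(e⁻) = 4.057×10^5 / 96500 = 4.204 mol
2Cl⁻ → Cl₂ + 2e⁻, so n(Cl₂) = 4.204 / 2 = 2.102 mol
V = nRT/P = 2.102 × 0.0821 × 337 / 1.06 = 54.87 L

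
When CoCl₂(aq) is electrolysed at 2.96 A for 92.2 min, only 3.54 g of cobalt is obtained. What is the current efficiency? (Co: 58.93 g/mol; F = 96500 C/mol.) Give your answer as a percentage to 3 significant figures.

70.8%

Q = 2.96 × 5532 = 16370 C
n(e⁻) = 16370 / 96500 = 0.1696 mol
Co²⁺ + 2e⁻ → Co, so theoretical n(Co) = 0.08480 mol → 4.997 g
Efficiency = 3.54 / 4.997 = 0.7084 = 70.8%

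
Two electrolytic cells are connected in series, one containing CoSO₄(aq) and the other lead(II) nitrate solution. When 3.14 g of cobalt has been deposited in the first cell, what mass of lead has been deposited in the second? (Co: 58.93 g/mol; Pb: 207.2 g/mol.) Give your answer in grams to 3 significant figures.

11.0 g

n(Co) = 3.14 / 58.93 = 0.05328 mol
Co²⁺ + 2e⁻ → Co, so n(e⁻) = 2 × 0.05328 = 0.1066 mol
Since the cells are in series, n(e⁻) in the Pb cell is also 0.1066 mol.
Pb²⁺ + 2e⁻ → Pb, so n(Pb) = 0.1066 / 2 = 0.05330 mol
m(Pb) = 0.05330 × 207.2 = 11.0 g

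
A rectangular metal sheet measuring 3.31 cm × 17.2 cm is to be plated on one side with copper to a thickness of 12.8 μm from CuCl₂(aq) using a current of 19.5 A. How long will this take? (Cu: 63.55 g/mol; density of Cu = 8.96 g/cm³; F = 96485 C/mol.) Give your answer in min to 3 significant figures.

1.69 min

Plated area = 3.31 × 17.2 = 56.93 cm²
Volume = 56.93 × 12.8×10⁻⁴ cm = 0.07287 cm³
m(Cu) = 0.07287 × 8.96 = 0.6529 g
n(Cu) = 0.6529 / 63.55 = 0.01027 mol; n(e⁻) = 2 × 0.01027 = 0.02054 mol
Q = 0.02054 × 96485 = 1982 C
t = 1982 / 19.5 = 101.6 s = 1.69 min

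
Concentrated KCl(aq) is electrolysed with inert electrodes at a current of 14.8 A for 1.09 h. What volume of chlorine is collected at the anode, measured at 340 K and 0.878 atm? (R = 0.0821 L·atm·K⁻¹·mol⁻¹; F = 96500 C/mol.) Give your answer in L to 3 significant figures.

9.57 L

Charge passed = 14.8 × 3924 = 58080 C
n(e⁻) = Q/F = 58080/96500 = 0.6019 mol
2Cl⁻ → Cl₂ + 2e⁻, so n(Cl₂) = 0.6019 / 2 = 0.3010 mol
V = nRT/P = 0.3010 × 0.0821 × 340 / 0.878 = 9.570 L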